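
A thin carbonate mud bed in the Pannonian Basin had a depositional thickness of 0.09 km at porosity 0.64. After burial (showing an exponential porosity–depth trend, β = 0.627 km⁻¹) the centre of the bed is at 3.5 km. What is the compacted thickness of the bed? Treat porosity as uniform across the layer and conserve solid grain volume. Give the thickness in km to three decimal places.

0.035 km

Porosity at 3.5 km: φ = 0.64·exp(−0.627×3.5) = 0.0713
Solid-volume conservation: h(1−φ) = h₀(1−φ₀) ⇒ h = h₀·(1−φ₀)/(1−φ)
h = 0.09 × (1 − 0.64)/(1 − 0.0713) = 0.09 × 0.3876 = 0.0349 km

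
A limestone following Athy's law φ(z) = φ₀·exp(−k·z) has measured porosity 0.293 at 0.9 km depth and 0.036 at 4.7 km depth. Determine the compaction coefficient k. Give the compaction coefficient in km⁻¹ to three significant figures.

0.552 km⁻¹

Athy: φ(z) = φ₀ e^(−kz) ⇒ φ₁/φ₂ = e^{k(z₂−z₁)} ⇒ k = ln(φ₁/φ₂)/(z₂−z₁)
k = ln(0.293/0.036) / (4.7 − 0.9) = ln(8.139) / 3.8 = 2.0967 / 3.8 = 0.5518 km⁻¹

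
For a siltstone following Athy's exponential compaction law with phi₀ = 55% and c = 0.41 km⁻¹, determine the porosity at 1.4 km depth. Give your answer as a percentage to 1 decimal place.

31.0%

phi = phi₀·exp(−c·Z) = 0.55 × exp(−0.41 × 1.4) = 0.55 × exp(−0.574)
  = 0.55 × 0.5633 = 0.3098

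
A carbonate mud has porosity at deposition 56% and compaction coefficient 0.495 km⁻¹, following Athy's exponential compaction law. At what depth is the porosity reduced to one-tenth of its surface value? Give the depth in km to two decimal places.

n/n₀ = 1/10 ⇒ exp(−β·z) = 1/10 ⇒ z = ln(10) / β
z = 2.3026 / 0.495 = 4.652 km

4.65 km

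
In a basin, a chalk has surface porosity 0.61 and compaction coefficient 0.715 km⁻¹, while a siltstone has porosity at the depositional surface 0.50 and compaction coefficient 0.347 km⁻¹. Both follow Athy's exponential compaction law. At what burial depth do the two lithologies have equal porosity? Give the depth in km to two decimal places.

Set φ₀ₐ e^(−βₐd) = φ₀ᵦ e^(−βᵦd) ⇒ ln(φ₀ₐ/φ₀ᵦ) = (βₐ − βᵦ)·d
d = ln(0.61/0.5) / (0.715 − 0.347) = 0.1989 / 0.368 = 0.540 km

0.54 km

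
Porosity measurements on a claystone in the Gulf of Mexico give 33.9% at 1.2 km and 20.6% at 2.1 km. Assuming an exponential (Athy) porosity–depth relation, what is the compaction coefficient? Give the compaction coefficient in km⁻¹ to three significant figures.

0.553 km⁻¹

Athy: φ(Z) = φ₀ e^(−βZ) ⇒ φ₁/φ₂ = e^{β(Z₂−Z₁)} ⇒ β = ln(φ₁/φ₂)/(Z₂−Z₁)
β = ln(0.339/0.206) / (2.1 − 1.2) = ln(1.646) / 0.9 = 0.4981 / 0.9 = 0.5535 km⁻¹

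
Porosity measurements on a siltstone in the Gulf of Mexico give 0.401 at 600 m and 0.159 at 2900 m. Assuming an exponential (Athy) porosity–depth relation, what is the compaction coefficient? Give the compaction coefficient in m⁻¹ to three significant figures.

0.000402 m⁻¹

Working in km (1 km = 1000 m; β in km⁻¹ = β in m⁻¹ × 1000):
Athy: phi(z) = phi₀ e^(−βz) ⇒ phi₁/phi₂ = e^{β(z₂−z₁)} ⇒ β = ln(phi₁/phi₂)/(z₂−z₁)
β = ln(0.401/0.159) / (2.9 − 0.6) = ln(2.522) / 2.3 = 0.9251 / 2.3 = 0.4022 km⁻¹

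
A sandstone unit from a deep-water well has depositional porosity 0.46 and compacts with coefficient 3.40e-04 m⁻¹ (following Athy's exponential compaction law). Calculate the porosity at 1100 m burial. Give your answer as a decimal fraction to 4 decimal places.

Working in km (1 km = 1000 m; k in km⁻¹ = k in m⁻¹ × 1000):
φ = φ₀·exp(−k·Z) = 0.46 × exp(−0.34 × 1.1) = 0.46 × exp(−0.374)
  = 0.46 × 0.6880 = 0.3165

0.3165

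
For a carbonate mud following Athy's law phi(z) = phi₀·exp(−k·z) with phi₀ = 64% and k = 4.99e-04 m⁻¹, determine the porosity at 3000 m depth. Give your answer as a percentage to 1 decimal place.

Working in km (1 km = 1000 m; k in km⁻¹ = k in m⁻¹ × 1000):
phi = phi₀·exp(−k·z) = 0.64 × exp(−0.499 × 3) = 0.64 × exp(−1.497)
  = 0.64 × 0.2238 = 0.1432

14.3%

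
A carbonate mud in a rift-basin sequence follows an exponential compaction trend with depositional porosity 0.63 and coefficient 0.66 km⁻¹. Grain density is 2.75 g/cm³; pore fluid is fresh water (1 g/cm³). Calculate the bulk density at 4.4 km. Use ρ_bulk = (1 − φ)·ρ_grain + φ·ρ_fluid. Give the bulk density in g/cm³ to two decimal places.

Porosity at depth: phi = 0.63·exp(−0.66×4.4) = 0.63×0.0548 = 0.0345
Bulk density: ρ_b = (1−phi)ρ_g + phi·ρ_f = 0.9655×2.75 + 0.0345×1
       = 2.655 + 0.035 = 2.690 g/cm³

2.69 g/cm³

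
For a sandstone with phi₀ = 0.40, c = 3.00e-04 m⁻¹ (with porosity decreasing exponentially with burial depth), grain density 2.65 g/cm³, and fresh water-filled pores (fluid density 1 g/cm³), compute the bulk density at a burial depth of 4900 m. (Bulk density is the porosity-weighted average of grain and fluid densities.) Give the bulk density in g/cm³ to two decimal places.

2.50 g/cm³

Working in km (1 km = 1000 m; c in km⁻¹ = c in m⁻¹ × 1000):
Porosity at depth: phi = 0.4·exp(−0.3×4.9) = 0.4×0.2299 = 0.0920
Bulk density: ρ_b = (1−phi)ρ_g + phi·ρ_f = 0.9080×2.65 + 0.0920×1
       = 2.406 + 0.092 = 2.498 g/cm³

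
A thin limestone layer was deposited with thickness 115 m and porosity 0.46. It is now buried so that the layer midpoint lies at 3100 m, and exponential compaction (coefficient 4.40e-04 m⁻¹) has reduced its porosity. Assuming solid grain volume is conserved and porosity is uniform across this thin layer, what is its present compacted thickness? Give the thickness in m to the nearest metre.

Working in km (1 km = 1000 m; k in km⁻¹ = k in m⁻¹ × 1000):
Porosity at 3.1 km: phi = 0.46·exp(−0.44×3.1) = 0.1176
Solid-volume conservation: h(1−phi) = h₀(1−phi₀) ⇒ h = h₀·(1−phi₀)/(1−phi)
h = 0.115 × (1 − 0.46)/(1 − 0.1176) = 0.115 × 0.6120 = 0.0704 km

70 m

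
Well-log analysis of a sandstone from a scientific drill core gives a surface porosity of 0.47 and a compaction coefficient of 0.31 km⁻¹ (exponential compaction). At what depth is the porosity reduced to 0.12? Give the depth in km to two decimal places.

4.40 km

Invert Athy's law: d = ln(phi₀/phi) / β
d = ln(0.47/0.12) / 0.31 = ln(3.917) / 0.31 = 1.3652 / 0.31 = 4.404 km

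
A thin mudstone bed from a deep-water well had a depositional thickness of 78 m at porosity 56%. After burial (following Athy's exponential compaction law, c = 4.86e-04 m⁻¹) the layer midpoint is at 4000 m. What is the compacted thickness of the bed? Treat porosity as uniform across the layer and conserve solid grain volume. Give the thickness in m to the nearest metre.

Working in km (1 km = 1000 m; c in km⁻¹ = c in m⁻¹ × 1000):
Porosity at 4 km: n = 0.56·exp(−0.486×4) = 0.0802
Solid-volume conservation: h(1−n) = h₀(1−n₀) ⇒ h = h₀·(1−n₀)/(1−n)
h = 0.078 × (1 − 0.56)/(1 − 0.0802) = 0.078 × 0.4783 = 0.0373 km

37 m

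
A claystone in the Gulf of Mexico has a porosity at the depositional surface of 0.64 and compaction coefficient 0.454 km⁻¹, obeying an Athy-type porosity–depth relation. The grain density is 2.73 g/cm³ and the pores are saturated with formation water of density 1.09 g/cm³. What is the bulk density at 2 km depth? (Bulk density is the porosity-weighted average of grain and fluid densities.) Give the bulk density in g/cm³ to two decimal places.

Porosity at depth: φ = 0.64·exp(−0.454×2) = 0.64×0.4033 = 0.2581
Bulk density: ρ_b = (1−φ)ρ_g + φ·ρ_f = 0.7419×2.73 + 0.2581×1.09
       = 2.025 + 0.281 = 2.307 g/cm³

2.31 g/cm³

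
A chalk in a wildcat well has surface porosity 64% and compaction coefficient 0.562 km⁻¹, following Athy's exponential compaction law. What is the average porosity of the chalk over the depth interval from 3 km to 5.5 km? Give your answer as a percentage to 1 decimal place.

⟨phi⟩ = (1/(d₂−d₁)) ∫ phi₀ e^(−cd) dd = phi₀·(e^(−c·d₁) − e^(−c·d₂)) / (c·(d₂−d₁))
e^(−0.562×3) = 0.1853; e^(−0.562×5.5) = 0.0455
⟨phi⟩ = 0.64 × (0.1853 − 0.0455) / (0.562 × 2.5) = 0.64 × 0.0995 = 0.0637

6.4%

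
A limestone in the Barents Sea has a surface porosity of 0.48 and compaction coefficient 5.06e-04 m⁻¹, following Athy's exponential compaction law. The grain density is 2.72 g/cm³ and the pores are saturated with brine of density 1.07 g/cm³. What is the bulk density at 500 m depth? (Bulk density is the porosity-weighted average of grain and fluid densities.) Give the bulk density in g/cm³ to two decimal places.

Working in km (1 km = 1000 m; β in km⁻¹ = β in m⁻¹ × 1000):
Porosity at depth: phi = 0.48·exp(−0.506×0.5) = 0.48×0.7765 = 0.3727
Bulk density: ρ_b = (1−phi)ρ_g + phi·ρ_f = 0.6273×2.72 + 0.3727×1.07
       = 1.706 + 0.399 = 2.105 g/cm³

2.11 g/cm³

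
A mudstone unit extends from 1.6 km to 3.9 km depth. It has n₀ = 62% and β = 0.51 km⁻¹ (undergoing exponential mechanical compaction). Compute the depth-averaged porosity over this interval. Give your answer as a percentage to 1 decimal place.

16.1%

⟨n⟩ = (1/(z₂−z₁)) ∫ n₀ e^(−βz) dz = n₀·(e^(−β·z₁) − e^(−β·z₂)) / (β·(z₂−z₁))
e^(−0.51×1.6) = 0.4422; e^(−0.51×3.9) = 0.1368
⟨n⟩ = 0.62 × (0.4422 − 0.1368) / (0.51 × 2.3) = 0.62 × 0.2603 = 0.1614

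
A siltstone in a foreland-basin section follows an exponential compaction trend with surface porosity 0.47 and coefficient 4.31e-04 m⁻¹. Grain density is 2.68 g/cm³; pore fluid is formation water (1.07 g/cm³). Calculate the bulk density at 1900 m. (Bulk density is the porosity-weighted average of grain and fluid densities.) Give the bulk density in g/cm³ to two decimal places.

Working in km (1 km = 1000 m; c in km⁻¹ = c in m⁻¹ × 1000):
Porosity at depth: phi = 0.47·exp(−0.431×1.9) = 0.47×0.4409 = 0.2072
Bulk density: ρ_b = (1−phi)ρ_g + phi·ρ_f = 0.7928×2.68 + 0.2072×1.07
       = 2.125 + 0.222 = 2.346 g/cm³

2.35 g/cm³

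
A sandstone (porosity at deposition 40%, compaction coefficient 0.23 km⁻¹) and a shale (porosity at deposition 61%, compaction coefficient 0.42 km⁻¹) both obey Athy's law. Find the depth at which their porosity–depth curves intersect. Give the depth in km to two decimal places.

Set phi₀ₐ e^(−βₐz) = phi₀ᵦ e^(−βᵦz) ⇒ ln(phi₀ₐ/phi₀ᵦ) = (βₐ − βᵦ)·z
z = ln(0.4/0.61) / (0.23 − 0.42) = -0.4220 / -0.19 = 2.221 km

2.22 km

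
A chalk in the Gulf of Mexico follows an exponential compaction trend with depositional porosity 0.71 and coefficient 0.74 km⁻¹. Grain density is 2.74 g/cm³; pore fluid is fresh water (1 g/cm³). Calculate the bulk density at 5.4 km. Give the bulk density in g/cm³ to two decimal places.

2.72 g/cm³

Porosity at depth: n = 0.71·exp(−0.74×5.4) = 0.71×0.0184 = 0.0131
Bulk density: ρ_b = (1−n)ρ_g + n·ρ_f = 0.9869×2.74 + 0.0131×1
       = 2.704 + 0.013 = 2.717 g/cm³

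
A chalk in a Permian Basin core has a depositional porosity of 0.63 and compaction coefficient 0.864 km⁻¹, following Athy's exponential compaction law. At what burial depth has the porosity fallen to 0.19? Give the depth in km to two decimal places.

1.39 km

Invert Athy's law: z = ln(phi₀/phi) / c
z = ln(0.63/0.19) / 0.864 = ln(3.316) / 0.864 = 1.1987 / 0.864 = 1.387 km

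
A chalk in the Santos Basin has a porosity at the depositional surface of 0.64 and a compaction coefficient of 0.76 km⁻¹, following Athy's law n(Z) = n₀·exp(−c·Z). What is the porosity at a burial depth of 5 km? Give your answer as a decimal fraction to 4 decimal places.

n = n₀·exp(−c·Z) = 0.64 × exp(−0.76 × 5) = 0.64 × exp(−3.8)
  = 0.64 × 0.0224 = 0.0143

0.0143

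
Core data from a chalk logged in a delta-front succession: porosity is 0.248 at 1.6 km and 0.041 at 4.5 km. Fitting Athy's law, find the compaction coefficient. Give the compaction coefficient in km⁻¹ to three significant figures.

0.621 km⁻¹

Athy: n(d) = n₀ e^(−βd) ⇒ n₁/n₂ = e^{β(d₂−d₁)} ⇒ β = ln(n₁/n₂)/(d₂−d₁)
β = ln(0.248/0.041) / (4.5 − 1.6) = ln(6.049) / 2.9 = 1.7999 / 2.9 = 0.6206 km⁻¹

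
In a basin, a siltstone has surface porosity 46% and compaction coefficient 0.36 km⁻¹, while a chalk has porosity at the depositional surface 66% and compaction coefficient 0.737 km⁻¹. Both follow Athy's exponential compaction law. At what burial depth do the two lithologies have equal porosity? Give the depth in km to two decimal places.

Set phi₀ₐ e^(−cₐz) = phi₀ᵦ e^(−cᵦz) ⇒ ln(phi₀ₐ/phi₀ᵦ) = (cₐ − cᵦ)·z
z = ln(0.46/0.66) / (0.36 − 0.737) = -0.3610 / -0.377 = 0.958 km

0.96 km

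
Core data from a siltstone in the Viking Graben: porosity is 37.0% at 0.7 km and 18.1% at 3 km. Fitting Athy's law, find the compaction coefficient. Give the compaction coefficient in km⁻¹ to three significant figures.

0.311 km⁻¹

Athy: n(z) = n₀ e^(−βz) ⇒ n₁/n₂ = e^{β(z₂−z₁)} ⇒ β = ln(n₁/n₂)/(z₂−z₁)
β = ln(0.37/0.181) / (3 − 0.7) = ln(2.044) / 2.3 = 0.7150 / 2.3 = 0.3109 km⁻¹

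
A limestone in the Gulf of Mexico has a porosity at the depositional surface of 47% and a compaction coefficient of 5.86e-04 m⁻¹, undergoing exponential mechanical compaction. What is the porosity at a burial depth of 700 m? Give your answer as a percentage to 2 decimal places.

Working in km (1 km = 1000 m; β in km⁻¹ = β in m⁻¹ × 1000):
n = n₀·exp(−β·Z) = 0.47 × exp(−0.586 × 0.7) = 0.47 × exp(−0.4102)
  = 0.47 × 0.6635 = 0.3119

31.19%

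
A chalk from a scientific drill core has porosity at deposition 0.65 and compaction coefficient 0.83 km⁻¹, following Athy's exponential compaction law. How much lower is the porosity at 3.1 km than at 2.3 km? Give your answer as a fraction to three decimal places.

0.047

n(2.3) = 0.65·e^(−0.83×2.3) = 0.0963
n(3.1) = 0.65·e^(−0.83×3.1) = 0.0496
Δn = 0.0963 − 0.0496 = 0.0467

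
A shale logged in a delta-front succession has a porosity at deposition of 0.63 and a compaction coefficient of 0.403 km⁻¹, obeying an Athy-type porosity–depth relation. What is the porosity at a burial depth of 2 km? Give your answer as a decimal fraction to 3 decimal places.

phi = phi₀·exp(−k·z) = 0.63 × exp(−0.403 × 2) = 0.63 × exp(−0.806)
  = 0.63 × 0.4466 = 0.2814

0.281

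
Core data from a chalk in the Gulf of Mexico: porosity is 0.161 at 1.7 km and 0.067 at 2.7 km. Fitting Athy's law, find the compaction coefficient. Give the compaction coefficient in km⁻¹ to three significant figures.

0.877 km⁻¹

Athy: n(z) = n₀ e^(−βz) ⇒ n₁/n₂ = e^{β(z₂−z₁)} ⇒ β = ln(n₁/n₂)/(z₂−z₁)
β = ln(0.161/0.067) / (2.7 − 1.7) = ln(2.403) / 1 = 0.8767 / 1 = 0.8767 km⁻¹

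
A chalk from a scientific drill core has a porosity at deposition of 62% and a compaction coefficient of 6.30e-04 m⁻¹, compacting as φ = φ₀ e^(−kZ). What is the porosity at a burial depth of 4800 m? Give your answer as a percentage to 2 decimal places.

3.01%

Working in km (1 km = 1000 m; k in km⁻¹ = k in m⁻¹ × 1000):
φ = φ₀·exp(−k·Z) = 0.62 × exp(−0.63 × 4.8) = 0.62 × exp(−3.024)
  = 0.62 × 0.0486 = 0.0301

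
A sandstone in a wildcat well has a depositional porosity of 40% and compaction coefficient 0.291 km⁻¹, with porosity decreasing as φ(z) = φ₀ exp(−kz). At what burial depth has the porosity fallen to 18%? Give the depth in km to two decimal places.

2.74 km

Invert Athy's law: z = ln(φ₀/φ) / k
z = ln(0.4/0.18) / 0.291 = ln(2.222) / 0.291 = 0.7985 / 0.291 = 2.744 km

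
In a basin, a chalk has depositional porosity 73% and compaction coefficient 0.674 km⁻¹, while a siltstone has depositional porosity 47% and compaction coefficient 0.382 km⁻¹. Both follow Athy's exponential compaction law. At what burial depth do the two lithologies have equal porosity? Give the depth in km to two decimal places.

1.51 km

Set n₀ₐ e^(−βₐd) = n₀ᵦ e^(−βᵦd) ⇒ ln(n₀ₐ/n₀ᵦ) = (βₐ − βᵦ)·d
d = ln(0.73/0.47) / (0.674 − 0.382) = 0.4403 / 0.292 = 1.508 km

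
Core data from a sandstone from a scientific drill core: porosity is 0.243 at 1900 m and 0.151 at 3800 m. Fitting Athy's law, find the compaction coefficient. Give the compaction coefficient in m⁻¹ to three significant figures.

Working in km (1 km = 1000 m; c in km⁻¹ = c in m⁻¹ × 1000):
Athy: φ(Z) = φ₀ e^(−cZ) ⇒ φ₁/φ₂ = e^{c(Z₂−Z₁)} ⇒ c = ln(φ₁/φ₂)/(Z₂−Z₁)
c = ln(0.243/0.151) / (3.8 − 1.9) = ln(1.609) / 1.9 = 0.4758 / 1.9 = 0.2504 km⁻¹

0.000250 m⁻¹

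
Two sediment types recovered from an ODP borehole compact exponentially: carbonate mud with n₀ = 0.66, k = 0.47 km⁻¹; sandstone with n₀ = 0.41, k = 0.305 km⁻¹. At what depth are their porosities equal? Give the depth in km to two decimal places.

Set n₀ₐ e^(−kₐd) = n₀ᵦ e^(−kᵦd) ⇒ ln(n₀ₐ/n₀ᵦ) = (kₐ − kᵦ)·d
d = ln(0.66/0.41) / (0.47 − 0.305) = 0.4761 / 0.165 = 2.885 km

2.89 km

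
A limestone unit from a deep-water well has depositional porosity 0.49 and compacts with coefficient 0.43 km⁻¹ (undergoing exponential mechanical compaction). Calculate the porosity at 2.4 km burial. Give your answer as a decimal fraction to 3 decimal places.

0.175

phi = phi₀·exp(−k·z) = 0.49 × exp(−0.43 × 2.4) = 0.49 × exp(−1.032)
  = 0.49 × 0.3563 = 0.1746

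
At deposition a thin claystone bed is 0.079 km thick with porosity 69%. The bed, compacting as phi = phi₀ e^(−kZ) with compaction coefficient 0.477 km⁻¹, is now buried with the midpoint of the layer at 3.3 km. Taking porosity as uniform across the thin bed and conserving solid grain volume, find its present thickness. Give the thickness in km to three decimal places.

Porosity at 3.3 km: phi = 0.69·exp(−0.477×3.3) = 0.1430
Solid-volume conservation: h(1−phi) = h₀(1−phi₀) ⇒ h = h₀·(1−phi₀)/(1−phi)
h = 0.079 × (1 − 0.69)/(1 − 0.1430) = 0.079 × 0.3617 = 0.0286 km

0.029 km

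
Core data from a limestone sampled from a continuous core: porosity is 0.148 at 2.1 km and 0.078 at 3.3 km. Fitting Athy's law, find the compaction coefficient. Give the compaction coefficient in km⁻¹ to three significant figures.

0.534 km⁻¹

Athy: φ(d) = φ₀ e^(−βd) ⇒ φ₁/φ₂ = e^{β(d₂−d₁)} ⇒ β = ln(φ₁/φ₂)/(d₂−d₁)
β = ln(0.148/0.078) / (3.3 − 2.1) = ln(1.897) / 1.2 = 0.6405 / 1.2 = 0.5338 km⁻¹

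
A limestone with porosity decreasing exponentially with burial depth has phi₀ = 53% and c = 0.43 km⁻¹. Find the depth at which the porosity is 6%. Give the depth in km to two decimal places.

5.07 km

Invert Athy's law: Z = ln(phi₀/phi) / c
Z = ln(0.53/0.06) / 0.43 = ln(8.833) / 0.43 = 2.1785 / 0.43 = 5.066 km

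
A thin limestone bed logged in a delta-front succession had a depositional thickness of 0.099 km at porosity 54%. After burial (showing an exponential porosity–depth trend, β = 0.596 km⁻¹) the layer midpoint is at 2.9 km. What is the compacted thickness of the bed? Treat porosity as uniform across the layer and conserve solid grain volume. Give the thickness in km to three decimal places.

0.050 km

Porosity at 2.9 km: phi = 0.54·exp(−0.596×2.9) = 0.0959
Solid-volume conservation: h(1−phi) = h₀(1−phi₀) ⇒ h = h₀·(1−phi₀)/(1−phi)
h = 0.099 × (1 − 0.54)/(1 − 0.0959) = 0.099 × 0.5088 = 0.0504 km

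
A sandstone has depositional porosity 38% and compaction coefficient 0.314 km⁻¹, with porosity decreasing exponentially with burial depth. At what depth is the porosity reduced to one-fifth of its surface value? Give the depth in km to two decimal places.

5.13 km

φ/φ₀ = 1/5 ⇒ exp(−c·d) = 1/5 ⇒ d = ln(5) / c
d = 1.6094 / 0.314 = 5.126 km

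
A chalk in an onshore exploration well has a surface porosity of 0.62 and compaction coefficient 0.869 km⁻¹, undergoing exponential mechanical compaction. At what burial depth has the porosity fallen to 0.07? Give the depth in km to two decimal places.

2.51 km

Invert Athy's law: Z = ln(n₀/n) / β
Z = ln(0.62/0.07) / 0.869 = ln(8.857) / 0.869 = 2.1812 / 0.869 = 2.510 km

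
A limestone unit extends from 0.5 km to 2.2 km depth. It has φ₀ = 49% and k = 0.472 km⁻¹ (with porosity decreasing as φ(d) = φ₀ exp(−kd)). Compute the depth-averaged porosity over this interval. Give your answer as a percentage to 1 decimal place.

26.6%

⟨φ⟩ = (1/(d₂−d₁)) ∫ φ₀ e^(−kd) dd = φ₀·(e^(−k·d₁) − e^(−k·d₂)) / (k·(d₂−d₁))
e^(−0.472×0.5) = 0.7898; e^(−0.472×2.2) = 0.3540
⟨φ⟩ = 0.49 × (0.7898 − 0.3540) / (0.472 × 1.7) = 0.49 × 0.5431 = 0.2661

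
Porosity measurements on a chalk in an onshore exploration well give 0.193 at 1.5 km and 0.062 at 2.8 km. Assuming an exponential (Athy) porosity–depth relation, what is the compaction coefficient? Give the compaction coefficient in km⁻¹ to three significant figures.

0.874 km⁻¹

Athy: phi(z) = phi₀ e^(−cz) ⇒ phi₁/phi₂ = e^{c(z₂−z₁)} ⇒ c = ln(phi₁/phi₂)/(z₂−z₁)
c = ln(0.193/0.062) / (2.8 − 1.5) = ln(3.113) / 1.3 = 1.1356 / 1.3 = 0.8735 km⁻¹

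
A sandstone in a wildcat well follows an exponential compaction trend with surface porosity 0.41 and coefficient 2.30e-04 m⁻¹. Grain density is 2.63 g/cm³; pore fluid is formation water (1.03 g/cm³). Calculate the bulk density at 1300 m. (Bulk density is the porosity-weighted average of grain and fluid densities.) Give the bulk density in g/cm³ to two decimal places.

Working in km (1 km = 1000 m; c in km⁻¹ = c in m⁻¹ × 1000):
Porosity at depth: φ = 0.41·exp(−0.23×1.3) = 0.41×0.7416 = 0.3040
Bulk density: ρ_b = (1−φ)ρ_g + φ·ρ_f = 0.6960×2.63 + 0.3040×1.03
       = 1.830 + 0.313 = 2.144 g/cm³

2.14 g/cm³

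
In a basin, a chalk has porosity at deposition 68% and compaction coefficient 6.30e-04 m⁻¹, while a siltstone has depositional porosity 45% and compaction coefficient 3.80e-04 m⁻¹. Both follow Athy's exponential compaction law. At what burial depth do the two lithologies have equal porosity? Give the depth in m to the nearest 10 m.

1650 m

Working in km (1 km = 1000 m; k in km⁻¹ = k in m⁻¹ × 1000):
Set n₀ₐ e^(−kₐd) = n₀ᵦ e^(−kᵦd) ⇒ ln(n₀ₐ/n₀ᵦ) = (kₐ − kᵦ)·d
d = ln(0.68/0.45) / (0.63 − 0.38) = 0.4128 / 0.25 = 1.651 km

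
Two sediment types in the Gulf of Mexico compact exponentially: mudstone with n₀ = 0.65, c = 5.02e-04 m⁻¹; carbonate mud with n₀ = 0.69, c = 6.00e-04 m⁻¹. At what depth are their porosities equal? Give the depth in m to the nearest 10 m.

610 m

Working in km (1 km = 1000 m; c in km⁻¹ = c in m⁻¹ × 1000):
Set n₀ₐ e^(−cₐZ) = n₀ᵦ e^(−cᵦZ) ⇒ ln(n₀ₐ/n₀ᵦ) = (cₐ − cᵦ)·Z
Z = ln(0.65/0.69) / (0.502 − 0.6) = -0.0597 / -0.098 = 0.609 km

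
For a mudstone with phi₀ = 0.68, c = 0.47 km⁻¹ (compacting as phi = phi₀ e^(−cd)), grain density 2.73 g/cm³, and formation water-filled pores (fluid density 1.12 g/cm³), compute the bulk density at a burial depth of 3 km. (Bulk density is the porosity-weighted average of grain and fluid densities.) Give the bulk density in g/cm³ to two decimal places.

Porosity at depth: phi = 0.68·exp(−0.47×3) = 0.68×0.2441 = 0.1660
Bulk density: ρ_b = (1−phi)ρ_g + phi·ρ_f = 0.8340×2.73 + 0.1660×1.12
       = 2.277 + 0.186 = 2.463 g/cm³

2.46 g/cm³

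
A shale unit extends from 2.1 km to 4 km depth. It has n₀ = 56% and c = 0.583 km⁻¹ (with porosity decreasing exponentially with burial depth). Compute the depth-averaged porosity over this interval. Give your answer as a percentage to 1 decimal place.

10.0%

⟨n⟩ = (1/(d₂−d₁)) ∫ n₀ e^(−cd) dd = n₀·(e^(−c·d₁) − e^(−c·d₂)) / (c·(d₂−d₁))
e^(−0.583×2.1) = 0.2940; e^(−0.583×4) = 0.0971
⟨n⟩ = 0.56 × (0.2940 − 0.0971) / (0.583 × 1.9) = 0.56 × 0.1777 = 0.0995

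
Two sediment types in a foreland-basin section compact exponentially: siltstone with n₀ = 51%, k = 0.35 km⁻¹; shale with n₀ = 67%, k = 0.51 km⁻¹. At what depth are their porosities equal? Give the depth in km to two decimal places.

Set n₀ₐ e^(−kₐd) = n₀ᵦ e^(−kᵦd) ⇒ ln(n₀ₐ/n₀ᵦ) = (kₐ − kᵦ)·d
d = ln(0.51/0.67) / (0.35 − 0.51) = -0.2729 / -0.16 = 1.705 km

1.71 km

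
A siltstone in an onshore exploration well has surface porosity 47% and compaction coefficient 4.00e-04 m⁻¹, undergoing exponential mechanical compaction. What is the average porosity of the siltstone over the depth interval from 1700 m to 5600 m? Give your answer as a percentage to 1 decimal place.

Working in km (1 km = 1000 m; c in km⁻¹ = c in m⁻¹ × 1000):
⟨φ⟩ = (1/(d₂−d₁)) ∫ φ₀ e^(−cd) dd = φ₀·(e^(−c·d₁) − e^(−c·d₂)) / (c·(d₂−d₁))
e^(−0.4×1.7) = 0.5066; e^(−0.4×5.6) = 0.1065
⟨φ⟩ = 0.47 × (0.5066 − 0.1065) / (0.4 × 3.9) = 0.47 × 0.2565 = 0.1206

12.1%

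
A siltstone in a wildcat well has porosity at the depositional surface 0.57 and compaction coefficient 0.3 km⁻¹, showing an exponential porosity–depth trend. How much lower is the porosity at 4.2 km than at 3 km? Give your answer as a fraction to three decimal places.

φ(3) = 0.57·e^(−0.3×3) = 0.2317
φ(4.2) = 0.57·e^(−0.3×4.2) = 0.1617
Δφ = 0.2317 − 0.1617 = 0.0701

0.070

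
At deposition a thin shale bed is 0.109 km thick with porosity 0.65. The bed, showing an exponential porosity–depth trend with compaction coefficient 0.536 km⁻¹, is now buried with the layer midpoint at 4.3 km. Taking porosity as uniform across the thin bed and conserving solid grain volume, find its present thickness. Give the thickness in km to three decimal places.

Porosity at 4.3 km: phi = 0.65·exp(−0.536×4.3) = 0.0649
Solid-volume conservation: h(1−phi) = h₀(1−phi₀) ⇒ h = h₀·(1−phi₀)/(1−phi)
h = 0.109 × (1 − 0.65)/(1 − 0.0649) = 0.109 × 0.3743 = 0.0408 km

0.041 km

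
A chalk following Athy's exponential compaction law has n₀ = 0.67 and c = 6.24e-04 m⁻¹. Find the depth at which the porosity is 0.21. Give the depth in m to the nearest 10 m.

Working in km (1 km = 1000 m; c in km⁻¹ = c in m⁻¹ × 1000):
Invert Athy's law: d = ln(n₀/n) / c
d = ln(0.67/0.21) / 0.624 = ln(3.19) / 0.624 = 1.1602 / 0.624 = 1.859 km

1860 m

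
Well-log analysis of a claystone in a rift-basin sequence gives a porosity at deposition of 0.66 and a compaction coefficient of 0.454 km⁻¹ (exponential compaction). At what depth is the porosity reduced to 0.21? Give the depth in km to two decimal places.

Invert Athy's law: Z = ln(n₀/n) / k
Z = ln(0.66/0.21) / 0.454 = ln(3.143) / 0.454 = 1.1451 / 0.454 = 2.522 km

2.52 km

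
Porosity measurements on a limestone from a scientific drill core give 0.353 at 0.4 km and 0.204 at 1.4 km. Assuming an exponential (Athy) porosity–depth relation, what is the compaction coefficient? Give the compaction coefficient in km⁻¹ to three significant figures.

0.548 km⁻¹

Athy: n(Z) = n₀ e^(−cZ) ⇒ n₁/n₂ = e^{c(Z₂−Z₁)} ⇒ c = ln(n₁/n₂)/(Z₂−Z₁)
c = ln(0.353/0.204) / (1.4 − 0.4) = ln(1.73) / 1 = 0.5483 / 1 = 0.5483 km⁻¹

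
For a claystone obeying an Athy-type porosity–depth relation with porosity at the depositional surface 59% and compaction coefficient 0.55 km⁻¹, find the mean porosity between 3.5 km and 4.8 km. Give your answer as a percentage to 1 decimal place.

⟨phi⟩ = (1/(Z₂−Z₁)) ∫ phi₀ e^(−βZ) dZ = phi₀·(e^(−β·Z₁) − e^(−β·Z₂)) / (β·(Z₂−Z₁))
e^(−0.55×3.5) = 0.1459; e^(−0.55×4.8) = 0.0714
⟨phi⟩ = 0.59 × (0.1459 − 0.0714) / (0.55 × 1.3) = 0.59 × 0.1042 = 0.0615

6.1%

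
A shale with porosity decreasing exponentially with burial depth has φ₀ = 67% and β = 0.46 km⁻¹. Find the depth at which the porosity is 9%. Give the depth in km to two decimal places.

4.36 km

Invert Athy's law: z = ln(φ₀/φ) / β
z = ln(0.67/0.09) / 0.46 = ln(7.444) / 0.46 = 2.0075 / 0.46 = 4.364 km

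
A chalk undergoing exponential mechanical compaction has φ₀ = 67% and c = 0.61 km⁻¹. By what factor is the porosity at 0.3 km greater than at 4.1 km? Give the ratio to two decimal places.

10.16

φ(z₁)/φ(z₂) = e^(−c·z₁)/e^(−c·z₂) = e^{c(z₂−z₁)}
= exp(0.61 × 3.8) = exp(2.318) = 10.1553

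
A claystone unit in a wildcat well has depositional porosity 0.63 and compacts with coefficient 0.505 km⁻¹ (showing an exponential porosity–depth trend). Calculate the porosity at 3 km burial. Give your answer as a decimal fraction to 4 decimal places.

0.1385

phi = phi₀·exp(−c·Z) = 0.63 × exp(−0.505 × 3) = 0.63 × exp(−1.515)
  = 0.63 × 0.2198 = 0.1385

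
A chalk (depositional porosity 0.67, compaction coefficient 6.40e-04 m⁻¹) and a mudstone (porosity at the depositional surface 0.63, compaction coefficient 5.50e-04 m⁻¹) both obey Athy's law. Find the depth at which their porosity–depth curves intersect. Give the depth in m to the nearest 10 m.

Working in km (1 km = 1000 m; c in km⁻¹ = c in m⁻¹ × 1000):
Set n₀ₐ e^(−cₐZ) = n₀ᵦ e^(−cᵦZ) ⇒ ln(n₀ₐ/n₀ᵦ) = (cₐ − cᵦ)·Z
Z = ln(0.67/0.63) / (0.64 − 0.55) = 0.0616 / 0.09 = 0.684 km

680 m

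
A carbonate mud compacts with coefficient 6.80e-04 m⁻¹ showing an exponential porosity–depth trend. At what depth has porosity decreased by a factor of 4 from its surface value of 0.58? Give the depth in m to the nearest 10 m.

2040 m

Working in km (1 km = 1000 m; c in km⁻¹ = c in m⁻¹ × 1000):
phi/phi₀ = 1/4 ⇒ exp(−c·z) = 1/4 ⇒ z = ln(4) / c
z = 1.3863 / 0.68 = 2.039 km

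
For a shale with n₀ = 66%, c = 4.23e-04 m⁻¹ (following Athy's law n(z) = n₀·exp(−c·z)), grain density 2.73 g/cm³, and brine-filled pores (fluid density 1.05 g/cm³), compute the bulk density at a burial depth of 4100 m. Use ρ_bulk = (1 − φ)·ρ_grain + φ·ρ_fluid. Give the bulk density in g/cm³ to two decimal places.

2.53 g/cm³

Working in km (1 km = 1000 m; c in km⁻¹ = c in m⁻¹ × 1000):
Porosity at depth: n = 0.66·exp(−0.423×4.1) = 0.66×0.1765 = 0.1165
Bulk density: ρ_b = (1−n)ρ_g + n·ρ_f = 0.8835×2.73 + 0.1165×1.05
       = 2.412 + 0.122 = 2.534 g/cm³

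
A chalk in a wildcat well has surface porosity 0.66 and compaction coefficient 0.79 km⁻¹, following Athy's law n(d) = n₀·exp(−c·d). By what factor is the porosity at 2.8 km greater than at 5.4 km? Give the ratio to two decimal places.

n(d₁)/n(d₂) = e^(−c·d₁)/e^(−c·d₂) = e^{c(d₂−d₁)}
= exp(0.79 × 2.6) = exp(2.054) = 7.7990

7.80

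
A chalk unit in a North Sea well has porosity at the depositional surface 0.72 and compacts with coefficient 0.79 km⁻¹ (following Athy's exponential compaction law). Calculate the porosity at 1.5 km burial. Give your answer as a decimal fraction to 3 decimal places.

n = n₀·exp(−β·Z) = 0.72 × exp(−0.79 × 1.5) = 0.72 × exp(−1.185)
  = 0.72 × 0.3057 = 0.2201

0.220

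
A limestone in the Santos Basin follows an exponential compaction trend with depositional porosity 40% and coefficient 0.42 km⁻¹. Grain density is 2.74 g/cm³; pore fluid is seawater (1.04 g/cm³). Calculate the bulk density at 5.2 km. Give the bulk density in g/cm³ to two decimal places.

Porosity at depth: n = 0.4·exp(−0.42×5.2) = 0.4×0.1126 = 0.0450
Bulk density: ρ_b = (1−n)ρ_g + n·ρ_f = 0.9550×2.74 + 0.0450×1.04
       = 2.617 + 0.047 = 2.663 g/cm³

2.66 g/cm³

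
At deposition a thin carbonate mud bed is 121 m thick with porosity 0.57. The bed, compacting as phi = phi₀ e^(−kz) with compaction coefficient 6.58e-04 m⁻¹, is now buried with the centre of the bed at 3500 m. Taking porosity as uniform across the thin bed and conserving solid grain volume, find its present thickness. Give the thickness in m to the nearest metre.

55 m

Working in km (1 km = 1000 m; k in km⁻¹ = k in m⁻¹ × 1000):
Porosity at 3.5 km: phi = 0.57·exp(−0.658×3.5) = 0.0570
Solid-volume conservation: h(1−phi) = h₀(1−phi₀) ⇒ h = h₀·(1−phi₀)/(1−phi)
h = 0.121 × (1 − 0.57)/(1 − 0.0570) = 0.121 × 0.4560 = 0.0552 km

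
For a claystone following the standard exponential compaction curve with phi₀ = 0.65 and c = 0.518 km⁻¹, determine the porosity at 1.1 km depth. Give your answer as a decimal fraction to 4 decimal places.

phi = phi₀·exp(−c·z) = 0.65 × exp(−0.518 × 1.1) = 0.65 × exp(−0.5698)
  = 0.65 × 0.5656 = 0.3677

0.3677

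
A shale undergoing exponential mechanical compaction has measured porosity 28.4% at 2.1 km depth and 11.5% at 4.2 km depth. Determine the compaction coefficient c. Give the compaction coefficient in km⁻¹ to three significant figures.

Athy: n(d) = n₀ e^(−cd) ⇒ n₁/n₂ = e^{c(d₂−d₁)} ⇒ c = ln(n₁/n₂)/(d₂−d₁)
c = ln(0.284/0.115) / (4.2 − 2.1) = ln(2.47) / 2.1 = 0.9040 / 2.1 = 0.4305 km⁻¹

0.430 km⁻¹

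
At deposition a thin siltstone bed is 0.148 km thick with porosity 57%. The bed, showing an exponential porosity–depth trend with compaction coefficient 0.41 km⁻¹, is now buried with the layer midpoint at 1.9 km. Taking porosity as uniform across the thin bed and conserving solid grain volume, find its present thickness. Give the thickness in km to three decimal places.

Porosity at 1.9 km: phi = 0.57·exp(−0.41×1.9) = 0.2616
Solid-volume conservation: h(1−phi) = h₀(1−phi₀) ⇒ h = h₀·(1−phi₀)/(1−phi)
h = 0.148 × (1 − 0.57)/(1 − 0.2616) = 0.148 × 0.5823 = 0.0862 km

0.086 km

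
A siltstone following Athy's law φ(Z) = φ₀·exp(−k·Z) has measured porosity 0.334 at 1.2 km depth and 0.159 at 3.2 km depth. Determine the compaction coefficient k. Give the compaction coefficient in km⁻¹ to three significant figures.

0.371 km⁻¹

Athy: φ(Z) = φ₀ e^(−kZ) ⇒ φ₁/φ₂ = e^{k(Z₂−Z₁)} ⇒ k = ln(φ₁/φ₂)/(Z₂−Z₁)
k = ln(0.334/0.159) / (3.2 − 1.2) = ln(2.101) / 2 = 0.7422 / 2 = 0.3711 km⁻¹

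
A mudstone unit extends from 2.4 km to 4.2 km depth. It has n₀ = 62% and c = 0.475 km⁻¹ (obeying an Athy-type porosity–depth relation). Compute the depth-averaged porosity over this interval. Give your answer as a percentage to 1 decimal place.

13.3%

⟨n⟩ = (1/(d₂−d₁)) ∫ n₀ e^(−cd) dd = n₀·(e^(−c·d₁) − e^(−c·d₂)) / (c·(d₂−d₁))
e^(−0.475×2.4) = 0.3198; e^(−0.475×4.2) = 0.1360
⟨n⟩ = 0.62 × (0.3198 − 0.1360) / (0.475 × 1.8) = 0.62 × 0.2150 = 0.1333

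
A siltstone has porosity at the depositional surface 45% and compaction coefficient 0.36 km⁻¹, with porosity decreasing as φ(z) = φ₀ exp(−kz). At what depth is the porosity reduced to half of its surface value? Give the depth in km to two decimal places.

1.93 km

φ/φ₀ = 1/2 ⇒ exp(−k·z) = 1/2 ⇒ z = ln(2) / k
z = 0.6931 / 0.36 = 1.925 km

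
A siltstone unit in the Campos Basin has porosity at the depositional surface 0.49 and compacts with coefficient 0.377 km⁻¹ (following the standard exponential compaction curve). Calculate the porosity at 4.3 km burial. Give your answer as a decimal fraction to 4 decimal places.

0.0969

φ = φ₀·exp(−c·Z) = 0.49 × exp(−0.377 × 4.3) = 0.49 × exp(−1.621)
  = 0.49 × 0.1977 = 0.0969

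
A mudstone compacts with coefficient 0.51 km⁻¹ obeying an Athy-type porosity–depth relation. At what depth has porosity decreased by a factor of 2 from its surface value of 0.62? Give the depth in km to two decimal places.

1.36 km

phi/phi₀ = 1/2 ⇒ exp(−β·Z) = 1/2 ⇒ Z = ln(2) / β
Z = 0.6931 / 0.51 = 1.359 km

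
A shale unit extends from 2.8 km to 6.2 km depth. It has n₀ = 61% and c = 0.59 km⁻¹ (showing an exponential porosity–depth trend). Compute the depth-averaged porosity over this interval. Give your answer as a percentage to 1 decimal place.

5.0%

⟨n⟩ = (1/(z₂−z₁)) ∫ n₀ e^(−cz) dz = n₀·(e^(−c·z₁) − e^(−c·z₂)) / (c·(z₂−z₁))
e^(−0.59×2.8) = 0.1917; e^(−0.59×6.2) = 0.0258
⟨n⟩ = 0.61 × (0.1917 − 0.0258) / (0.59 × 3.4) = 0.61 × 0.0827 = 0.0504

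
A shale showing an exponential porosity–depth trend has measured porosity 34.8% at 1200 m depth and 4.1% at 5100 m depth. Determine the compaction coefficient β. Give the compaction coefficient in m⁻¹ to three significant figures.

Working in km (1 km = 1000 m; β in km⁻¹ = β in m⁻¹ × 1000):
Athy: φ(Z) = φ₀ e^(−βZ) ⇒ φ₁/φ₂ = e^{β(Z₂−Z₁)} ⇒ β = ln(φ₁/φ₂)/(Z₂−Z₁)
β = ln(0.348/0.041) / (5.1 − 1.2) = ln(8.488) / 3.9 = 2.1386 / 3.9 = 0.5484 km⁻¹

0.000548 m⁻¹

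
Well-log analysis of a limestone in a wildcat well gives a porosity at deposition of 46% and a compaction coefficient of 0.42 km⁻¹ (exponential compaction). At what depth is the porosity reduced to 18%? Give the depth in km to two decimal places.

Invert Athy's law: Z = ln(phi₀/phi) / β
Z = ln(0.46/0.18) / 0.42 = ln(2.556) / 0.42 = 0.9383 / 0.42 = 2.234 km

2.23 km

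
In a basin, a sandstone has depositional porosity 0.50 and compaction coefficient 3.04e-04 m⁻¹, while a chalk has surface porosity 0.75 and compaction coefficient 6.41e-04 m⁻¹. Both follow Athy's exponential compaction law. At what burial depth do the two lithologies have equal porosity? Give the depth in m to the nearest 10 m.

Working in km (1 km = 1000 m; k in km⁻¹ = k in m⁻¹ × 1000):
Set φ₀ₐ e^(−kₐZ) = φ₀ᵦ e^(−kᵦZ) ⇒ ln(φ₀ₐ/φ₀ᵦ) = (kₐ − kᵦ)·Z
Z = ln(0.5/0.75) / (0.304 − 0.641) = -0.4055 / -0.337 = 1.203 km

1200 m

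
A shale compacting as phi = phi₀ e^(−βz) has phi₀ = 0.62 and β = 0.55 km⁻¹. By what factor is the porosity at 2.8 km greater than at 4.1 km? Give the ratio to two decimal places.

phi(z₁)/phi(z₂) = e^(−β·z₁)/e^(−β·z₂) = e^{β(z₂−z₁)}
= exp(0.55 × 1.3) = exp(0.715) = 2.0442

2.04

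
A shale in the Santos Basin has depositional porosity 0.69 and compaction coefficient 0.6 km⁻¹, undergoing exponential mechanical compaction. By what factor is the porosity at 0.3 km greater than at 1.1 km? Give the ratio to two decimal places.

φ(Z₁)/φ(Z₂) = e^(−c·Z₁)/e^(−c·Z₂) = e^{c(Z₂−Z₁)}
= exp(0.6 × 0.8) = exp(0.48) = 1.6161

1.62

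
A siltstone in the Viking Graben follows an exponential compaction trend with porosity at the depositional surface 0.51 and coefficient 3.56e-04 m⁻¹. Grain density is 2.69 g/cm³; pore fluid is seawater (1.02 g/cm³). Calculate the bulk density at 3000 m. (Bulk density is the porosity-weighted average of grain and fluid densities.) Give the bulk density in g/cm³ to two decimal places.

2.40 g/cm³

Working in km (1 km = 1000 m; c in km⁻¹ = c in m⁻¹ × 1000):
Porosity at depth: n = 0.51·exp(−0.356×3) = 0.51×0.3437 = 0.1753
Bulk density: ρ_b = (1−n)ρ_g + n·ρ_f = 0.8247×2.69 + 0.1753×1.02
       = 2.218 + 0.179 = 2.397 g/cm³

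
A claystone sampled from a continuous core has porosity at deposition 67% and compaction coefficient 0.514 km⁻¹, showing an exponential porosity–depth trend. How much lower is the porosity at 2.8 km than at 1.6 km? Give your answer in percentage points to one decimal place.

n(1.6) = 0.67·e^(−0.514×1.6) = 0.2944
n(2.8) = 0.67·e^(−0.514×2.8) = 0.1589
Δn = 0.2944 − 0.1589 = 0.1355

13.6 percentage points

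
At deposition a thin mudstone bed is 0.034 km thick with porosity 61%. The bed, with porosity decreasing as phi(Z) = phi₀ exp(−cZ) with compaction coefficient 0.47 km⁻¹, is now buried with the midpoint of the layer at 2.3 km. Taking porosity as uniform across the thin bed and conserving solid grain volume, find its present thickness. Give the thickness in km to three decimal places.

Porosity at 2.3 km: phi = 0.61·exp(−0.47×2.3) = 0.2069
Solid-volume conservation: h(1−phi) = h₀(1−phi₀) ⇒ h = h₀·(1−phi₀)/(1−phi)
h = 0.034 × (1 − 0.61)/(1 − 0.2069) = 0.034 × 0.4918 = 0.0167 km

0.017 km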